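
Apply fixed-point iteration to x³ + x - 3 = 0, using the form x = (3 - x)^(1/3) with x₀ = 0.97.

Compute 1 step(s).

Equation: x³ + x - 3 = 0
Fixed-point form: x = (3 - x)^(1/3)
x₀ = 0.97

x_1 = g(0.970000) = 1.266189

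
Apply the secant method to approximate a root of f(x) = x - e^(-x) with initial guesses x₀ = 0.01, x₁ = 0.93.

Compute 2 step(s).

f(x) = x - e^(-x)
x₀ = 0.01, x₁ = 0.93

Secant formula: x_{n+1} = x_n - f(x_n)(x_n - x_{n-1})/(f(x_n) - f(x_{n-1}))

Iteration 1:
  f(0.010000) = -0.980050
  f(0.930000) = 0.535446
  x_2 = 0.930000 - 0.535446×(0.930000 - 0.010000)/(0.535446 - (-0.980050))
       = 0.604951
Iteration 2:
  f(0.930000) = 0.535446
  f(0.604951) = 0.058850
  x_3 = 0.604951 - 0.058850×(0.604951 - 0.930000)/(0.058850 - 0.535446)
       = 0.564814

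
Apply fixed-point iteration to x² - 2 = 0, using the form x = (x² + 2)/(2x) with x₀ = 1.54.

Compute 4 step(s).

Equation: x² - 2 = 0
Fixed-point form: x = (x² + 2)/(2x)
x₀ = 1.54

x_1 = g(1.540000) = 1.419351
x_2 = g(1.419351) = 1.414223
x_3 = g(1.414223) = 1.414214
x_4 = g(1.414214) = 1.414214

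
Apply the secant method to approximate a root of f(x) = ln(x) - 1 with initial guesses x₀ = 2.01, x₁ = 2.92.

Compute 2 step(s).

f(x) = ln(x) - 1
x₀ = 2.01, x₁ = 2.92

Secant formula: x_{n+1} = x_n - f(x_n)(x_n - x_{n-1})/(f(x_n) - f(x_{n-1}))

Iteration 1:
  f(2.010000) = -0.301865
  f(2.920000) = 0.071584
  x_2 = 2.920000 - 0.071584×(2.920000 - 2.010000)/(0.071584 - (-0.301865))
       = 2.745569
Iteration 2:
  f(2.920000) = 0.071584
  f(2.745569) = 0.009988
  x_3 = 2.745569 - 0.009988×(2.745569 - 2.920000)/(0.009988 - 0.071584)
       = 2.717283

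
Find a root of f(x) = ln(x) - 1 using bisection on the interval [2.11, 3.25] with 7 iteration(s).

f(x) = ln(x) - 1
Initial interval: [2.11, 3.25]

Iteration 1:
  c_1 = (2.110000 + 3.250000)/2 = 2.680000
  f(c_1) = f(2.680000) = -0.014183
  f(a) × f(c) ≥ 0, new interval: [2.680000, 3.250000]
Iteration 2:
  c_2 = (2.680000 + 3.250000)/2 = 2.965000
  f(c_2) = f(2.965000) = 0.086877
  f(a) × f(c) < 0, new interval: [2.680000, 2.965000]
Iteration 3:
  c_3 = (2.680000 + 2.965000)/2 = 2.822500
  f(c_3) = f(2.822500) = 0.037623
  f(a) × f(c) < 0, new interval: [2.680000, 2.822500]
Iteration 4:
  c_4 = (2.680000 + 2.822500)/2 = 2.751250
  f(c_4) = f(2.751250) = 0.012055
  f(a) × f(c) < 0, new interval: [2.680000, 2.751250]
Iteration 5:
  c_5 = (2.680000 + 2.751250)/2 = 2.715625
  f(c_5) = f(2.715625) = -0.000978
  f(a) × f(c) ≥ 0, new interval: [2.715625, 2.751250]
Iteration 6:
  c_6 = (2.715625 + 2.751250)/2 = 2.733437
  f(c_6) = f(2.733437) = 0.005560
  f(a) × f(c) < 0, new interval: [2.715625, 2.733437]
Iteration 7:
  c_7 = (2.715625 + 2.733437)/2 = 2.724531
  f(c_7) = f(2.724531) = 0.002296
  f(a) × f(c) < 0, new interval: [2.715625, 2.724531]

After 7 iteration(s), the approximation is c_7 = 2.724531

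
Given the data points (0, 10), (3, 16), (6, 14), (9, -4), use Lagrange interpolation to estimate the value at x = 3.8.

Lagrange interpolation formula:
P(x) = Σ yᵢ × Lᵢ(x)
where Lᵢ(x) = Π_{j≠i} (x - xⱼ)/(xᵢ - xⱼ)

L_0(3.8) = (3.8 - 3)/(0 - 3) × (3.8 - 6)/(0 - 6) × (3.8 - 9)/(0 - 9) = -0.056494
L_1(3.8) = (3.8 - 0)/(3 - 0) × (3.8 - 6)/(3 - 6) × (3.8 - 9)/(3 - 9) = 0.805037
L_2(3.8) = (3.8 - 0)/(6 - 0) × (3.8 - 3)/(6 - 3) × (3.8 - 9)/(6 - 9) = 0.292741
L_3(3.8) = (3.8 - 0)/(9 - 0) × (3.8 - 3)/(9 - 3) × (3.8 - 6)/(9 - 6) = -0.041284

P(3.8) = 10×L_0(3.8) + 16×L_1(3.8) + 14×L_2(3.8) + (-4)×L_3(3.8)
P(3.8) = 16.579160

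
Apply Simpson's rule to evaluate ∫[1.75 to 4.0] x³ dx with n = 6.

f(x) = x³
a = 1.75, b = 4.0, n = 6
h = (b - a)/n = 0.375000

Simpson's rule: (h/3)[f(x₀) + 4f(x₁) + 2f(x₂) + ... + f(xₙ)]

x_0 = 1.7500, f(x_0) = 5.359375, coefficient = 1
x_1 = 2.1250, f(x_1) = 9.595703, coefficient = 4
x_2 = 2.5000, f(x_2) = 15.625000, coefficient = 2
x_3 = 2.8750, f(x_3) = 23.763672, coefficient = 4
x_4 = 3.2500, f(x_4) = 34.328125, coefficient = 2
x_5 = 3.6250, f(x_5) = 47.634766, coefficient = 4
x_6 = 4.0000, f(x_6) = 64.000000, coefficient = 1

I ≈ (0.375000/3) × 493.242188 = 61.655273
Exact value: 61.655273
Error: 0.000000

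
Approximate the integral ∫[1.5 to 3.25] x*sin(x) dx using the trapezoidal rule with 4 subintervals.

f(x) = x*sin(x)
a = 1.5, b = 3.25, n = 4
h = (b - a)/n = 0.437500

Trapezoidal rule: (h/2)[f(x₀) + 2f(x₁) + 2f(x₂) + ... + f(xₙ)]

x_0 = 1.5000, f(x_0) = 1.496242, coefficient = 1
x_1 = 1.9375, f(x_1) = 1.808684, coefficient = 2
x_2 = 2.3750, f(x_2) = 1.647502, coefficient = 2
x_3 = 2.8125, f(x_3) = 0.908956, coefficient = 2
x_4 = 3.2500, f(x_4) = -0.351634, coefficient = 1

I ≈ (0.437500/2) × 9.874893 = 2.160133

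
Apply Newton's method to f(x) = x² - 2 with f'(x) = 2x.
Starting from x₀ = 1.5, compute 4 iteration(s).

f(x) = x² - 2
f'(x) = 2x
x₀ = 1.5

Newton-Raphson formula: x_{n+1} = x_n - f(x_n)/f'(x_n)

Iteration 1:
  f(1.500000) = 0.250000
  f'(1.500000) = 3.000000
  x_1 = 1.500000 - 0.250000/3.000000 = 1.416667
Iteration 2:
  f(1.416667) = 0.006944
  f'(1.416667) = 2.833333
  x_2 = 1.416667 - 0.006944/2.833333 = 1.414216
Iteration 3:
  f(1.414216) = 0.000006
  f'(1.414216) = 2.828431
  x_3 = 1.414216 - 0.000006/2.828431 = 1.414214
Iteration 4:
  f(1.414214) = 0.000000
  f'(1.414214) = 2.828427
  x_4 = 1.414214 - 0.000000/2.828427 = 1.414214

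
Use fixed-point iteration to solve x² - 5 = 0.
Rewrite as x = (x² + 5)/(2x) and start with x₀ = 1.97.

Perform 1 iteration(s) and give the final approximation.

Equation: x² - 5 = 0
Fixed-point form: x = (x² + 5)/(2x)
x₀ = 1.97

x_1 = g(1.970000) = 2.254036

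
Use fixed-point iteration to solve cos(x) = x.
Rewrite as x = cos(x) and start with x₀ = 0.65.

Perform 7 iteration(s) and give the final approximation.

Equation: cos(x) = x
Fixed-point form: x = cos(x)
x₀ = 0.65

x_1 = g(0.650000) = 0.796084
x_2 = g(0.796084) = 0.699511
x_3 = g(0.699511) = 0.765157
x_4 = g(0.765157) = 0.721273
x_5 = g(0.721273) = 0.750965
x_6 = g(0.750965) = 0.731030
x_7 = g(0.731030) = 0.744487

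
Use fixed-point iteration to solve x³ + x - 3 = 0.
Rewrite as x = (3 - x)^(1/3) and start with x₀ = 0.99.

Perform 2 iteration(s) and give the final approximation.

Equation: x³ + x - 3 = 0
Fixed-point form: x = (3 - x)^(1/3)
x₀ = 0.99

x_1 = g(0.990000) = 1.262017
x_2 = g(1.262017) = 1.202306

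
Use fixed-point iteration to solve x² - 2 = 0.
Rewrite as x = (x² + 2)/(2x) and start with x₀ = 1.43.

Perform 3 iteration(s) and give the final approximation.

Equation: x² - 2 = 0
Fixed-point form: x = (x² + 2)/(2x)
x₀ = 1.43

x_1 = g(1.430000) = 1.414301
x_2 = g(1.414301) = 1.414214
x_3 = g(1.414214) = 1.414214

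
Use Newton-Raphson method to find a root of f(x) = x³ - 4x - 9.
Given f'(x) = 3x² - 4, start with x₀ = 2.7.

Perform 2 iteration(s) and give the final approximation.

f(x) = x³ - 4x - 9
f'(x) = 3x² - 4
x₀ = 2.7

Newton-Raphson formula: x_{n+1} = x_n - f(x_n)/f'(x_n)

Iteration 1:
  f(2.700000) = -0.117000
  f'(2.700000) = 17.870000
  x_1 = 2.700000 - (-0.117000)/17.870000 = 2.706547
Iteration 2:
  f(2.706547) = 0.000348
  f'(2.706547) = 17.976195
  x_2 = 2.706547 - 0.000348/17.976195 = 2.706528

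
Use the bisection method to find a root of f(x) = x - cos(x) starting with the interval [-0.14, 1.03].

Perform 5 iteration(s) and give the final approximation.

f(x) = x - cos(x)
Initial interval: [-0.14, 1.03]

Iteration 1:
  c_1 = (-0.140000 + 1.030000)/2 = 0.445000
  f(c_1) = f(0.445000) = -0.457611
  f(a) × f(c) ≥ 0, new interval: [0.445000, 1.030000]
Iteration 2:
  c_2 = (0.445000 + 1.030000)/2 = 0.737500
  f(c_2) = f(0.737500) = -0.002652
  f(a) × f(c) ≥ 0, new interval: [0.737500, 1.030000]
Iteration 3:
  c_3 = (0.737500 + 1.030000)/2 = 0.883750
  f(c_3) = f(0.883750) = 0.249494
  f(a) × f(c) < 0, new interval: [0.737500, 0.883750]
Iteration 4:
  c_4 = (0.737500 + 0.883750)/2 = 0.810625
  f(c_4) = f(0.810625) = 0.121579
  f(a) × f(c) < 0, new interval: [0.737500, 0.810625]
Iteration 5:
  c_5 = (0.737500 + 0.810625)/2 = 0.774063
  f(c_5) = f(0.774063) = 0.058986
  f(a) × f(c) < 0, new interval: [0.737500, 0.774063]

After 5 iteration(s), the approximation is c_5 = 0.774063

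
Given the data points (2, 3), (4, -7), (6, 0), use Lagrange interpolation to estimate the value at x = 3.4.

Lagrange interpolation formula:
P(x) = Σ yᵢ × Lᵢ(x)
where Lᵢ(x) = Π_{j≠i} (x - xⱼ)/(xᵢ - xⱼ)

L_0(3.4) = (3.4 - 4)/(2 - 4) × (3.4 - 6)/(2 - 6) = 0.195000
L_1(3.4) = (3.4 - 2)/(4 - 2) × (3.4 - 6)/(4 - 6) = 0.910000
L_2(3.4) = (3.4 - 2)/(6 - 2) × (3.4 - 4)/(6 - 4) = -0.105000

P(3.4) = 3×L_0(3.4) + (-7)×L_1(3.4) + 0×L_2(3.4)
P(3.4) = -5.785000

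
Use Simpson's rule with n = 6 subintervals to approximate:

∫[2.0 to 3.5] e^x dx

f(x) = e^x
a = 2.0, b = 3.5, n = 6
h = (b - a)/n = 0.250000

Simpson's rule: (h/3)[f(x₀) + 4f(x₁) + 2f(x₂) + ... + f(xₙ)]

x_0 = 2.0000, f(x_0) = 7.389056, coefficient = 1
x_1 = 2.2500, f(x_1) = 9.487736, coefficient = 4
x_2 = 2.5000, f(x_2) = 12.182494, coefficient = 2
x_3 = 2.7500, f(x_3) = 15.642632, coefficient = 4
x_4 = 3.0000, f(x_4) = 20.085537, coefficient = 2
x_5 = 3.2500, f(x_5) = 25.790340, coefficient = 4
x_6 = 3.5000, f(x_6) = 33.115452, coefficient = 1

I ≈ (0.250000/3) × 308.723400 = 25.726950
Exact value: 25.726396
Error: 0.000554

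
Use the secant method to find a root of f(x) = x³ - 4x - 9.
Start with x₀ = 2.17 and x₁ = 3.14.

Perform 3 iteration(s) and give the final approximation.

f(x) = x³ - 4x - 9
x₀ = 2.17, x₁ = 3.14

Secant formula: x_{n+1} = x_n - f(x_n)(x_n - x_{n-1})/(f(x_n) - f(x_{n-1}))

Iteration 1:
  f(2.170000) = -7.461687
  f(3.140000) = 9.399144
  x_2 = 3.140000 - 9.399144×(3.140000 - 2.170000)/(9.399144 - (-7.461687))
       = 2.599269
Iteration 2:
  f(3.140000) = 9.399144
  f(2.599269) = -1.835892
  x_3 = 2.599269 - (-1.835892)×(2.599269 - 3.140000)/(-1.835892 - 9.399144)
       = 2.687629
Iteration 3:
  f(2.599269) = -1.835892
  f(2.687629) = -0.336834
  x_4 = 2.687629 - (-0.336834)×(2.687629 - 2.599269)/(-0.336834 - (-1.835892))
       = 2.707483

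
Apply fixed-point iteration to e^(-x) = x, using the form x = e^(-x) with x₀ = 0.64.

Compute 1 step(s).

Equation: e^(-x) = x
Fixed-point form: x = e^(-x)
x₀ = 0.64

x_1 = g(0.640000) = 0.527292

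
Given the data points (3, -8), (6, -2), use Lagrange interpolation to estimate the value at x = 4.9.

Lagrange interpolation formula:
P(x) = Σ yᵢ × Lᵢ(x)
where Lᵢ(x) = Π_{j≠i} (x - xⱼ)/(xᵢ - xⱼ)

L_0(4.9) = (4.9 - 6)/(3 - 6) = 0.366667
L_1(4.9) = (4.9 - 3)/(6 - 3) = 0.633333

P(4.9) = (-8)×L_0(4.9) + (-2)×L_1(4.9)
P(4.9) = -4.200000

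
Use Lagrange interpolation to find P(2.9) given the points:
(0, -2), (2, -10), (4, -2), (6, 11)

Lagrange interpolation formula:
P(x) = Σ yᵢ × Lᵢ(x)
where Lᵢ(x) = Π_{j≠i} (x - xⱼ)/(xᵢ - xⱼ)

L_0(2.9) = (2.9 - 2)/(0 - 2) × (2.9 - 4)/(0 - 4) × (2.9 - 6)/(0 - 6) = -0.063938
L_1(2.9) = (2.9 - 0)/(2 - 0) × (2.9 - 4)/(2 - 4) × (2.9 - 6)/(2 - 6) = 0.618062
L_2(2.9) = (2.9 - 0)/(4 - 0) × (2.9 - 2)/(4 - 2) × (2.9 - 6)/(4 - 6) = 0.505687
L_3(2.9) = (2.9 - 0)/(6 - 0) × (2.9 - 2)/(6 - 2) × (2.9 - 4)/(6 - 4) = -0.059812

P(2.9) = (-2)×L_0(2.9) + (-10)×L_1(2.9) + (-2)×L_2(2.9) + 11×L_3(2.9)
P(2.9) = -7.722062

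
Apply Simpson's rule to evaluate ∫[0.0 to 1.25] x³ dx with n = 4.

f(x) = x³
a = 0.0, b = 1.25, n = 4
h = (b - a)/n = 0.312500

Simpson's rule: (h/3)[f(x₀) + 4f(x₁) + 2f(x₂) + ... + f(xₙ)]

x_0 = 0.0000, f(x_0) = 0.000000, coefficient = 1
x_1 = 0.3125, f(x_1) = 0.030518, coefficient = 4
x_2 = 0.6250, f(x_2) = 0.244141, coefficient = 2
x_3 = 0.9375, f(x_3) = 0.823975, coefficient = 4
x_4 = 1.2500, f(x_4) = 1.953125, coefficient = 1

I ≈ (0.312500/3) × 5.859375 = 0.610352
Exact value: 0.610352
Error: 0.000000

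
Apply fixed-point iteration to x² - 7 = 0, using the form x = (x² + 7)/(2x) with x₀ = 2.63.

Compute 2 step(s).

Equation: x² - 7 = 0
Fixed-point form: x = (x² + 7)/(2x)
x₀ = 2.63

x_1 = g(2.630000) = 2.645798
x_2 = g(2.645798) = 2.645751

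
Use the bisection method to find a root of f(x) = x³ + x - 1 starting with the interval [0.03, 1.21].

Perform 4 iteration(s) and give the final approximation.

f(x) = x³ + x - 1
Initial interval: [0.03, 1.21]

Iteration 1:
  c_1 = (0.030000 + 1.210000)/2 = 0.620000
  f(c_1) = f(0.620000) = -0.141672
  f(a) × f(c) ≥ 0, new interval: [0.620000, 1.210000]
Iteration 2:
  c_2 = (0.620000 + 1.210000)/2 = 0.915000
  f(c_2) = f(0.915000) = 0.681061
  f(a) × f(c) < 0, new interval: [0.620000, 0.915000]
Iteration 3:
  c_3 = (0.620000 + 0.915000)/2 = 0.767500
  f(c_3) = f(0.767500) = 0.219601
  f(a) × f(c) < 0, new interval: [0.620000, 0.767500]
Iteration 4:
  c_4 = (0.620000 + 0.767500)/2 = 0.693750
  f(c_4) = f(0.693750) = 0.027644
  f(a) × f(c) < 0, new interval: [0.620000, 0.693750]

After 4 iteration(s), the approximation is c_4 = 0.693750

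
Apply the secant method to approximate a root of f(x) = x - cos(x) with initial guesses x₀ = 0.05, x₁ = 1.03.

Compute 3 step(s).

f(x) = x - cos(x)
x₀ = 0.05, x₁ = 1.03

Secant formula: x_{n+1} = x_n - f(x_n)(x_n - x_{n-1})/(f(x_n) - f(x_{n-1}))

Iteration 1:
  f(0.050000) = -0.948750
  f(1.030000) = 0.515181
  x_2 = 1.030000 - 0.515181×(1.030000 - 0.050000)/(0.515181 - (-0.948750))
       = 0.685122
Iteration 2:
  f(1.030000) = 0.515181
  f(0.685122) = -0.089220
  x_3 = 0.685122 - (-0.089220)×(0.685122 - 1.030000)/(-0.089220 - 0.515181)
       = 0.736032
Iteration 3:
  f(0.685122) = -0.089220
  f(0.736032) = -0.005107
  x_4 = 0.736032 - (-0.005107)×(0.736032 - 0.685122)/(-0.005107 - (-0.089220))
       = 0.739123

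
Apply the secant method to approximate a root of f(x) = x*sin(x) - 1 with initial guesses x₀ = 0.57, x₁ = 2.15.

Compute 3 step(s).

f(x) = x*sin(x) - 1
x₀ = 0.57, x₁ = 2.15

Secant formula: x_{n+1} = x_n - f(x_n)(x_n - x_{n-1})/(f(x_n) - f(x_{n-1}))

Iteration 1:
  f(0.570000) = -0.692410
  f(2.150000) = 0.799332
  x_2 = 2.150000 - 0.799332×(2.150000 - 0.570000)/(0.799332 - (-0.692410))
       = 1.303376
Iteration 2:
  f(2.150000) = 0.799332
  f(1.303376) = 0.257048
  x_3 = 1.303376 - 0.257048×(1.303376 - 2.150000)/(0.257048 - 0.799332)
       = 0.902067
Iteration 3:
  f(1.303376) = 0.257048
  f(0.902067) = -0.292228
  x_4 = 0.902067 - (-0.292228)×(0.902067 - 1.303376)/(-0.292228 - 0.257048)
       = 1.115573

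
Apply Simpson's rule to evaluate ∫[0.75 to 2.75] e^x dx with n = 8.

f(x) = e^x
a = 0.75, b = 2.75, n = 8
h = (b - a)/n = 0.250000

Simpson's rule: (h/3)[f(x₀) + 4f(x₁) + 2f(x₂) + ... + f(xₙ)]

x_0 = 0.7500, f(x_0) = 2.117000, coefficient = 1
x_1 = 1.0000, f(x_1) = 2.718282, coefficient = 4
x_2 = 1.2500, f(x_2) = 3.490343, coefficient = 2
x_3 = 1.5000, f(x_3) = 4.481689, coefficient = 4
x_4 = 1.7500, f(x_4) = 5.754603, coefficient = 2
x_5 = 2.0000, f(x_5) = 7.389056, coefficient = 4
x_6 = 2.2500, f(x_6) = 9.487736, coefficient = 2
x_7 = 2.5000, f(x_7) = 12.182494, coefficient = 4
x_8 = 2.7500, f(x_8) = 15.642632, coefficient = 1

I ≈ (0.250000/3) × 162.311079 = 13.525923
Exact value: 13.525632
Error: 0.000291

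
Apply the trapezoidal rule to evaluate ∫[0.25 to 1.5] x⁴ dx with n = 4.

f(x) = x⁴
a = 0.25, b = 1.5, n = 4
h = (b - a)/n = 0.312500

Trapezoidal rule: (h/2)[f(x₀) + 2f(x₁) + 2f(x₂) + ... + f(xₙ)]

x_0 = 0.2500, f(x_0) = 0.003906, coefficient = 1
x_1 = 0.5625, f(x_1) = 0.100113, coefficient = 2
x_2 = 0.8750, f(x_2) = 0.586182, coefficient = 2
x_3 = 1.1875, f(x_3) = 1.988541, coefficient = 2
x_4 = 1.5000, f(x_4) = 5.062500, coefficient = 1

I ≈ (0.312500/2) × 10.416077 = 1.627512
Exact value: 1.518555
Error: 0.108957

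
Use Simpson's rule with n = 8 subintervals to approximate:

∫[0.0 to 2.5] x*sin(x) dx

f(x) = x*sin(x)
a = 0.0, b = 2.5, n = 8
h = (b - a)/n = 0.312500

Simpson's rule: (h/3)[f(x₀) + 4f(x₁) + 2f(x₂) + ... + f(xₙ)]

x_0 = 0.0000, f(x_0) = 0.000000, coefficient = 1
x_1 = 0.3125, f(x_1) = 0.096075, coefficient = 4
x_2 = 0.6250, f(x_2) = 0.365686, coefficient = 2
x_3 = 0.9375, f(x_3) = 0.755701, coefficient = 4
x_4 = 1.2500, f(x_4) = 1.186231, coefficient = 2
x_5 = 1.5625, f(x_5) = 1.562446, coefficient = 4
x_6 = 1.8750, f(x_6) = 1.788911, coefficient = 2
x_7 = 2.1875, f(x_7) = 1.784539, coefficient = 4
x_8 = 2.5000, f(x_8) = 1.496180, coefficient = 1

I ≈ (0.312500/3) × 24.972879 = 2.601342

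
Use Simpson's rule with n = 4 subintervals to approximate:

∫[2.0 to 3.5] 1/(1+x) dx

f(x) = 1/(1+x)
a = 2.0, b = 3.5, n = 4
h = (b - a)/n = 0.375000

Simpson's rule: (h/3)[f(x₀) + 4f(x₁) + 2f(x₂) + ... + f(xₙ)]

x_0 = 2.0000, f(x_0) = 0.333333, coefficient = 1
x_1 = 2.3750, f(x_1) = 0.296296, coefficient = 4
x_2 = 2.7500, f(x_2) = 0.266667, coefficient = 2
x_3 = 3.1250, f(x_3) = 0.242424, coefficient = 4
x_4 = 3.5000, f(x_4) = 0.222222, coefficient = 1

I ≈ (0.375000/3) × 3.243771 = 0.405471
Exact value: 0.405465
Error: 0.000006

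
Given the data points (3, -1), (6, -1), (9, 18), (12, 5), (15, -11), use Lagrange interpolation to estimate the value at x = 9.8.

Lagrange interpolation formula:
P(x) = Σ yᵢ × Lᵢ(x)
where Lᵢ(x) = Π_{j≠i} (x - xⱼ)/(xᵢ - xⱼ)

L_0(9.8) = (9.8 - 6)/(3 - 6) × (9.8 - 9)/(3 - 9) × (9.8 - 12)/(3 - 12) × (9.8 - 15)/(3 - 15) = 0.017890
L_1(9.8) = (9.8 - 3)/(6 - 3) × (9.8 - 9)/(6 - 9) × (9.8 - 12)/(6 - 12) × (9.8 - 15)/(6 - 15) = -0.128053
L_2(9.8) = (9.8 - 3)/(9 - 3) × (9.8 - 6)/(9 - 6) × (9.8 - 12)/(9 - 12) × (9.8 - 15)/(9 - 15) = 0.912375
L_3(9.8) = (9.8 - 3)/(12 - 3) × (9.8 - 6)/(12 - 6) × (9.8 - 9)/(12 - 9) × (9.8 - 15)/(12 - 15) = 0.221182
L_4(9.8) = (9.8 - 3)/(15 - 3) × (9.8 - 6)/(15 - 6) × (9.8 - 9)/(15 - 9) × (9.8 - 12)/(15 - 12) = -0.023394

P(9.8) = (-1)×L_0(9.8) + (-1)×L_1(9.8) + 18×L_2(9.8) + 5×L_3(9.8) + (-11)×L_4(9.8)
P(9.8) = 17.896165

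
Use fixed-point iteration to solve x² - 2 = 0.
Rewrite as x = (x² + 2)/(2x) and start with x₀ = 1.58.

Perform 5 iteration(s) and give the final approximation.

Equation: x² - 2 = 0
Fixed-point form: x = (x² + 2)/(2x)
x₀ = 1.58

x_1 = g(1.580000) = 1.422911
x_2 = g(1.422911) = 1.414240
x_3 = g(1.414240) = 1.414214
x_4 = g(1.414214) = 1.414214
x_5 = g(1.414214) = 1.414214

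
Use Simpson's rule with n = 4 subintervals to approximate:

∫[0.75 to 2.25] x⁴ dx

f(x) = x⁴
a = 0.75, b = 2.25, n = 4
h = (b - a)/n = 0.375000

Simpson's rule: (h/3)[f(x₀) + 4f(x₁) + 2f(x₂) + ... + f(xₙ)]

x_0 = 0.7500, f(x_0) = 0.316406, coefficient = 1
x_1 = 1.1250, f(x_1) = 1.601807, coefficient = 4
x_2 = 1.5000, f(x_2) = 5.062500, coefficient = 2
x_3 = 1.8750, f(x_3) = 12.359619, coefficient = 4
x_4 = 2.2500, f(x_4) = 25.628906, coefficient = 1

I ≈ (0.375000/3) × 91.916016 = 11.489502
Exact value: 11.485547
Error: 0.003955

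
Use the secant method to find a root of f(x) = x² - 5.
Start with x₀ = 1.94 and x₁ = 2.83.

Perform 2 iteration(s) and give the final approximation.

f(x) = x² - 5
x₀ = 1.94, x₁ = 2.83

Secant formula: x_{n+1} = x_n - f(x_n)(x_n - x_{n-1})/(f(x_n) - f(x_{n-1}))

Iteration 1:
  f(1.940000) = -1.236400
  f(2.830000) = 3.008900
  x_2 = 2.830000 - 3.008900×(2.830000 - 1.940000)/(3.008900 - (-1.236400))
       = 2.199203
Iteration 2:
  f(2.830000) = 3.008900
  f(2.199203) = -0.163505
  x_3 = 2.199203 - (-0.163505)×(2.199203 - 2.830000)/(-0.163505 - 3.008900)
       = 2.231714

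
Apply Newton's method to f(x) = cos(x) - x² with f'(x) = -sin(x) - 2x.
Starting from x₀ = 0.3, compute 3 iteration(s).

f(x) = cos(x) - x²
f'(x) = -sin(x) - 2x
x₀ = 0.3

Newton-Raphson formula: x_{n+1} = x_n - f(x_n)/f'(x_n)

Iteration 1:
  f(0.300000) = 0.865336
  f'(0.300000) = -0.895520
  x_1 = 0.300000 - 0.865336/(-0.895520) = 1.266295
Iteration 2:
  f(1.266295) = -1.303685
  f'(1.266295) = -3.486586
  x_2 = 1.266295 - (-1.303685)/(-3.486586) = 0.892380
Iteration 3:
  f(0.892380) = -0.168782
  f'(0.892380) = -2.563329
  x_3 = 0.892380 - (-0.168782)/(-2.563329) = 0.826535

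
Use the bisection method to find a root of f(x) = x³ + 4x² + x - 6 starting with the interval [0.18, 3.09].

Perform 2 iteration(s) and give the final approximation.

f(x) = x³ + 4x² + x - 6
Initial interval: [0.18, 3.09]

Iteration 1:
  c_1 = (0.180000 + 3.090000)/2 = 1.635000
  f(c_1) = f(1.635000) = 10.698623
  f(a) × f(c) < 0, new interval: [0.180000, 1.635000]
Iteration 2:
  c_2 = (0.180000 + 1.635000)/2 = 0.907500
  f(c_2) = f(0.907500) = -1.050898
  f(a) × f(c) ≥ 0, new interval: [0.907500, 1.635000]

After 2 iteration(s), the approximation is c_2 = 0.907500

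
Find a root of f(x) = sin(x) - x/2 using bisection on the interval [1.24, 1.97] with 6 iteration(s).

f(x) = sin(x) - x/2
Initial interval: [1.24, 1.97]

Iteration 1:
  c_1 = (1.240000 + 1.970000)/2 = 1.605000
  f(c_1) = f(1.605000) = 0.196915
  f(a) × f(c) ≥ 0, new interval: [1.605000, 1.970000]
Iteration 2:
  c_2 = (1.605000 + 1.970000)/2 = 1.787500
  f(c_2) = f(1.787500) = 0.082862
  f(a) × f(c) ≥ 0, new interval: [1.787500, 1.970000]
Iteration 3:
  c_3 = (1.787500 + 1.970000)/2 = 1.878750
  f(c_3) = f(1.878750) = 0.013581
  f(a) × f(c) ≥ 0, new interval: [1.878750, 1.970000]
Iteration 4:
  c_4 = (1.878750 + 1.970000)/2 = 1.924375
  f(c_4) = f(1.924375) = -0.024048
  f(a) × f(c) < 0, new interval: [1.878750, 1.924375]
Iteration 5:
  c_5 = (1.878750 + 1.924375)/2 = 1.901563
  f(c_5) = f(1.901563) = -0.004987
  f(a) × f(c) < 0, new interval: [1.878750, 1.901563]
Iteration 6:
  c_6 = (1.878750 + 1.901563)/2 = 1.890156
  f(c_6) = f(1.890156) = 0.004358
  f(a) × f(c) ≥ 0, new interval: [1.890156, 1.901563]

After 6 iteration(s), the approximation is c_6 = 1.890156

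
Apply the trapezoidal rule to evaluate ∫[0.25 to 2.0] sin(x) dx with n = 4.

f(x) = sin(x)
a = 0.25, b = 2.0, n = 4
h = (b - a)/n = 0.437500

Trapezoidal rule: (h/2)[f(x₀) + 2f(x₁) + 2f(x₂) + ... + f(xₙ)]

x_0 = 0.2500, f(x_0) = 0.247404, coefficient = 1
x_1 = 0.6875, f(x_1) = 0.634607, coefficient = 2
x_2 = 1.1250, f(x_2) = 0.902268, coefficient = 2
x_3 = 1.5625, f(x_3) = 0.999966, coefficient = 2
x_4 = 2.0000, f(x_4) = 0.909297, coefficient = 1

I ≈ (0.437500/2) × 6.230382 = 1.362896
Exact value: 1.385059
Error: 0.022163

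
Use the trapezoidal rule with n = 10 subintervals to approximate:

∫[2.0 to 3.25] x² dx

f(x) = x²
a = 2.0, b = 3.25, n = 10
h = (b - a)/n = 0.125000

Trapezoidal rule: (h/2)[f(x₀) + 2f(x₁) + 2f(x₂) + ... + f(xₙ)]

x_0 = 2.0000, f(x_0) = 4.000000, coefficient = 1
x_1 = 2.1250, f(x_1) = 4.515625, coefficient = 2
x_2 = 2.2500, f(x_2) = 5.062500, coefficient = 2
x_3 = 2.3750, f(x_3) = 5.640625, coefficient = 2
x_4 = 2.5000, f(x_4) = 6.250000, coefficient = 2
x_5 = 2.6250, f(x_5) = 6.890625, coefficient = 2
x_6 = 2.7500, f(x_6) = 7.562500, coefficient = 2
x_7 = 2.8750, f(x_7) = 8.265625, coefficient = 2
x_8 = 3.0000, f(x_8) = 9.000000, coefficient = 2
x_9 = 3.1250, f(x_9) = 9.765625, coefficient = 2
x_10 = 3.2500, f(x_10) = 10.562500, coefficient = 1

I ≈ (0.125000/2) × 140.468750 = 8.779297
Exact value: 8.776042
Error: 0.003255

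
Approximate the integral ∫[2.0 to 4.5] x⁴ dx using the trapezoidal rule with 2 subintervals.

f(x) = x⁴
a = 2.0, b = 4.5, n = 2
h = (b - a)/n = 1.250000

Trapezoidal rule: (h/2)[f(x₀) + 2f(x₁) + 2f(x₂) + ... + f(xₙ)]

x_0 = 2.0000, f(x_0) = 16.000000, coefficient = 1
x_1 = 3.2500, f(x_1) = 111.566406, coefficient = 2
x_2 = 4.5000, f(x_2) = 410.062500, coefficient = 1

I ≈ (1.250000/2) × 649.195312 = 405.747070
Exact value: 362.656250
Error: 43.090820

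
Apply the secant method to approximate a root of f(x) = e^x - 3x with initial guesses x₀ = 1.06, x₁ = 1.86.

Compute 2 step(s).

f(x) = e^x - 3x
x₀ = 1.06, x₁ = 1.86

Secant formula: x_{n+1} = x_n - f(x_n)(x_n - x_{n-1})/(f(x_n) - f(x_{n-1}))

Iteration 1:
  f(1.060000) = -0.293629
  f(1.860000) = 0.843737
  x_2 = 1.860000 - 0.843737×(1.860000 - 1.060000)/(0.843737 - (-0.293629))
       = 1.266533
Iteration 2:
  f(1.860000) = 0.843737
  f(1.266533) = -0.251071
  x_3 = 1.266533 - (-0.251071)×(1.266533 - 1.860000)/(-0.251071 - 0.843737)
       = 1.402632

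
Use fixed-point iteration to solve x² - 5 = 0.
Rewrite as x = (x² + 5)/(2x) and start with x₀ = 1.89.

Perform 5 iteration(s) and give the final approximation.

Equation: x² - 5 = 0
Fixed-point form: x = (x² + 5)/(2x)
x₀ = 1.89

x_1 = g(1.890000) = 2.267751
x_2 = g(2.267751) = 2.236289
x_3 = g(2.236289) = 2.236068
x_4 = g(2.236068) = 2.236068
x_5 = g(2.236068) = 2.236068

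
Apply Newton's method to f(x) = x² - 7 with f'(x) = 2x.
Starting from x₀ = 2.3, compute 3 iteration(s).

f(x) = x² - 7
f'(x) = 2x
x₀ = 2.3

Newton-Raphson formula: x_{n+1} = x_n - f(x_n)/f'(x_n)

Iteration 1:
  f(2.300000) = -1.710000
  f'(2.300000) = 4.600000
  x_1 = 2.300000 - (-1.710000)/4.600000 = 2.671739
Iteration 2:
  f(2.671739) = 0.138190
  f'(2.671739) = 5.343478
  x_2 = 2.671739 - 0.138190/5.343478 = 2.645878
Iteration 3:
  f(2.645878) = 0.000669
  f'(2.645878) = 5.291755
  x_3 = 2.645878 - 0.000669/5.291755 = 2.645751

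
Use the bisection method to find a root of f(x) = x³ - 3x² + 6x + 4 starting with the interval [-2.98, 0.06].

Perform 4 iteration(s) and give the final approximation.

f(x) = x³ - 3x² + 6x + 4
Initial interval: [-2.98, 0.06]

Iteration 1:
  c_1 = (-2.980000 + 0.060000)/2 = -1.460000
  f(c_1) = f(-1.460000) = -14.266936
  f(a) × f(c) ≥ 0, new interval: [-1.460000, 0.060000]
Iteration 2:
  c_2 = (-1.460000 + 0.060000)/2 = -0.700000
  f(c_2) = f(-0.700000) = -2.013000
  f(a) × f(c) ≥ 0, new interval: [-0.700000, 0.060000]
Iteration 3:
  c_3 = (-0.700000 + 0.060000)/2 = -0.320000
  f(c_3) = f(-0.320000) = 1.740032
  f(a) × f(c) < 0, new interval: [-0.700000, -0.320000]
Iteration 4:
  c_4 = (-0.700000 + (-0.320000))/2 = -0.510000
  f(c_4) = f(-0.510000) = 0.027049
  f(a) × f(c) < 0, new interval: [-0.700000, -0.510000]

After 4 iteration(s), the approximation is c_4 = -0.510000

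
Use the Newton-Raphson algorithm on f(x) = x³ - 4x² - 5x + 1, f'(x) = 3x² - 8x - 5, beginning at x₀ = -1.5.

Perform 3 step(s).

f(x) = x³ - 4x² - 5x + 1
f'(x) = 3x² - 8x - 5
x₀ = -1.5

Newton-Raphson formula: x_{n+1} = x_n - f(x_n)/f'(x_n)

Iteration 1:
  f(-1.500000) = -3.875000
  f'(-1.500000) = 13.750000
  x_1 = -1.500000 - (-3.875000)/13.750000 = -1.218182
Iteration 2:
  f(-1.218182) = -0.652700
  f'(-1.218182) = 9.197355
  x_2 = -1.218182 - (-0.652700)/9.197355 = -1.147216
Iteration 3:
  f(-1.147216) = -0.038192
  f'(-1.147216) = 8.126038
  x_3 = -1.147216 - (-0.038192)/8.126038 = -1.142516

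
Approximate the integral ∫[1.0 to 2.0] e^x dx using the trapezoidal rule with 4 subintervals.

f(x) = e^x
a = 1.0, b = 2.0, n = 4
h = (b - a)/n = 0.250000

Trapezoidal rule: (h/2)[f(x₀) + 2f(x₁) + 2f(x₂) + ... + f(xₙ)]

x_0 = 1.0000, f(x_0) = 2.718282, coefficient = 1
x_1 = 1.2500, f(x_1) = 3.490343, coefficient = 2
x_2 = 1.5000, f(x_2) = 4.481689, coefficient = 2
x_3 = 1.7500, f(x_3) = 5.754603, coefficient = 2
x_4 = 2.0000, f(x_4) = 7.389056, coefficient = 1

I ≈ (0.250000/2) × 37.560607 = 4.695076
Exact value: 4.670774
Error: 0.024302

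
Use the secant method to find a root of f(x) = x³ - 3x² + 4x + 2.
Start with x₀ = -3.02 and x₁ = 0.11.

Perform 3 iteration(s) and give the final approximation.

f(x) = x³ - 3x² + 4x + 2
x₀ = -3.02, x₁ = 0.11

Secant formula: x_{n+1} = x_n - f(x_n)(x_n - x_{n-1})/(f(x_n) - f(x_{n-1}))

Iteration 1:
  f(-3.020000) = -64.984808
  f(0.110000) = 2.405031
  x_2 = 0.110000 - 2.405031×(0.110000 - (-3.020000))/(2.405031 - (-64.984808))
       = -0.001704
Iteration 2:
  f(0.110000) = 2.405031
  f(-0.001704) = 1.993173
  x_3 = -0.001704 - 1.993173×(-0.001704 - 0.110000)/(1.993173 - 2.405031)
       = -0.542295
Iteration 3:
  f(-0.001704) = 1.993173
  f(-0.542295) = -1.210913
  x_4 = -0.542295 - (-1.210913)×(-0.542295 - (-0.001704))/(-1.210913 - 1.993173)
       = -0.337991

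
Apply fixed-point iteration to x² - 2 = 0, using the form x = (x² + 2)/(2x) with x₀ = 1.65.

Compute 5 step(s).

Equation: x² - 2 = 0
Fixed-point form: x = (x² + 2)/(2x)
x₀ = 1.65

x_1 = g(1.650000) = 1.431061
x_2 = g(1.431061) = 1.414313
x_3 = g(1.414313) = 1.414214
x_4 = g(1.414214) = 1.414214
x_5 = g(1.414214) = 1.414214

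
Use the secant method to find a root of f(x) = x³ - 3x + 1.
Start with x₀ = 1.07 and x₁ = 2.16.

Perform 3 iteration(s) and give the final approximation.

f(x) = x³ - 3x + 1
x₀ = 1.07, x₁ = 2.16

Secant formula: x_{n+1} = x_n - f(x_n)(x_n - x_{n-1})/(f(x_n) - f(x_{n-1}))

Iteration 1:
  f(1.070000) = -0.984957
  f(2.160000) = 4.597696
  x_2 = 2.160000 - 4.597696×(2.160000 - 1.070000)/(4.597696 - (-0.984957))
       = 1.262311
Iteration 2:
  f(2.160000) = 4.597696
  f(1.262311) = -0.775531
  x_3 = 1.262311 - (-0.775531)×(1.262311 - 2.160000)/(-0.775531 - 4.597696)
       = 1.391876
Iteration 3:
  f(1.262311) = -0.775531
  f(1.391876) = -0.479120
  x_4 = 1.391876 - (-0.479120)×(1.391876 - 1.262311)/(-0.479120 - (-0.775531))
       = 1.601307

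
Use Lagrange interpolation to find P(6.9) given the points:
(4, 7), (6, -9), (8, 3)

Lagrange interpolation formula:
P(x) = Σ yᵢ × Lᵢ(x)
where Lᵢ(x) = Π_{j≠i} (x - xⱼ)/(xᵢ - xⱼ)

L_0(6.9) = (6.9 - 6)/(4 - 6) × (6.9 - 8)/(4 - 8) = -0.123750
L_1(6.9) = (6.9 - 4)/(6 - 4) × (6.9 - 8)/(6 - 8) = 0.797500
L_2(6.9) = (6.9 - 4)/(8 - 4) × (6.9 - 6)/(8 - 6) = 0.326250

P(6.9) = 7×L_0(6.9) + (-9)×L_1(6.9) + 3×L_2(6.9)
P(6.9) = -7.065000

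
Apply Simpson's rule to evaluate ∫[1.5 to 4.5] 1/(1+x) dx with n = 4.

f(x) = 1/(1+x)
a = 1.5, b = 4.5, n = 4
h = (b - a)/n = 0.750000

Simpson's rule: (h/3)[f(x₀) + 4f(x₁) + 2f(x₂) + ... + f(xₙ)]

x_0 = 1.5000, f(x_0) = 0.400000, coefficient = 1
x_1 = 2.2500, f(x_1) = 0.307692, coefficient = 4
x_2 = 3.0000, f(x_2) = 0.250000, coefficient = 2
x_3 = 3.7500, f(x_3) = 0.210526, coefficient = 4
x_4 = 4.5000, f(x_4) = 0.181818, coefficient = 1

I ≈ (0.750000/3) × 3.154693 = 0.788673
Exact value: 0.788457
Error: 0.000216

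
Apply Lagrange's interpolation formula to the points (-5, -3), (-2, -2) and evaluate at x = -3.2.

Lagrange interpolation formula:
P(x) = Σ yᵢ × Lᵢ(x)
where Lᵢ(x) = Π_{j≠i} (x - xⱼ)/(xᵢ - xⱼ)

L_0(-3.2) = (-3.2 - (-2))/(-5 - (-2)) = 0.400000
L_1(-3.2) = (-3.2 - (-5))/(-2 - (-5)) = 0.600000

P(-3.2) = (-3)×L_0(-3.2) + (-2)×L_1(-3.2)
P(-3.2) = -2.400000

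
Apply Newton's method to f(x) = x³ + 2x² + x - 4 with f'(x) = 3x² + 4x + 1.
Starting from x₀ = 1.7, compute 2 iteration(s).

f(x) = x³ + 2x² + x - 4
f'(x) = 3x² + 4x + 1
x₀ = 1.7

Newton-Raphson formula: x_{n+1} = x_n - f(x_n)/f'(x_n)

Iteration 1:
  f(1.700000) = 8.393000
  f'(1.700000) = 16.470000
  x_1 = 1.700000 - 8.393000/16.470000 = 1.190407
Iteration 2:
  f(1.190407) = 1.711431
  f'(1.190407) = 10.012832
  x_2 = 1.190407 - 1.711431/10.012832 = 1.019483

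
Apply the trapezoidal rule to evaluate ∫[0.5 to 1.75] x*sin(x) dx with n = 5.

f(x) = x*sin(x)
a = 0.5, b = 1.75, n = 5
h = (b - a)/n = 0.250000

Trapezoidal rule: (h/2)[f(x₀) + 2f(x₁) + 2f(x₂) + ... + f(xₙ)]

x_0 = 0.5000, f(x_0) = 0.239713, coefficient = 1
x_1 = 0.7500, f(x_1) = 0.511229, coefficient = 2
x_2 = 1.0000, f(x_2) = 0.841471, coefficient = 2
x_3 = 1.2500, f(x_3) = 1.186231, coefficient = 2
x_4 = 1.5000, f(x_4) = 1.496242, coefficient = 2
x_5 = 1.7500, f(x_5) = 1.721975, coefficient = 1

I ≈ (0.250000/2) × 10.032035 = 1.254004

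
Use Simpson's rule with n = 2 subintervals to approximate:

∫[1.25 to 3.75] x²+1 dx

f(x) = x²+1
a = 1.25, b = 3.75, n = 2
h = (b - a)/n = 1.250000

Simpson's rule: (h/3)[f(x₀) + 4f(x₁) + 2f(x₂) + ... + f(xₙ)]

x_0 = 1.2500, f(x_0) = 2.562500, coefficient = 1
x_1 = 2.5000, f(x_1) = 7.250000, coefficient = 4
x_2 = 3.7500, f(x_2) = 15.062500, coefficient = 1

I ≈ (1.250000/3) × 46.625000 = 19.427083
Exact value: 19.427083
Error: 0.000000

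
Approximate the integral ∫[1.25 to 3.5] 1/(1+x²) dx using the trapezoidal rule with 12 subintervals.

f(x) = 1/(1+x²)
a = 1.25, b = 3.5, n = 12
h = (b - a)/n = 0.187500

Trapezoidal rule: (h/2)[f(x₀) + 2f(x₁) + 2f(x₂) + ... + f(xₙ)]

x_0 = 1.2500, f(x_0) = 0.390244, coefficient = 1
x_1 = 1.4375, f(x_1) = 0.326115, coefficient = 2
x_2 = 1.6250, f(x_2) = 0.274678, coefficient = 2
x_3 = 1.8125, f(x_3) = 0.233364, coefficient = 2
x_4 = 2.0000, f(x_4) = 0.200000, coefficient = 2
x_5 = 2.1875, f(x_5) = 0.172856, coefficient = 2
x_6 = 2.3750, f(x_6) = 0.150588, coefficient = 2
x_7 = 2.5625, f(x_7) = 0.132163, coefficient = 2
x_8 = 2.7500, f(x_8) = 0.116788, coefficient = 2
x_9 = 2.9375, f(x_9) = 0.103854, coefficient = 2
x_10 = 3.1250, f(x_10) = 0.092888, coefficient = 2
x_11 = 3.3125, f(x_11) = 0.083524, coefficient = 2
x_12 = 3.5000, f(x_12) = 0.075472, coefficient = 1

I ≈ (0.187500/2) × 4.239352 = 0.397439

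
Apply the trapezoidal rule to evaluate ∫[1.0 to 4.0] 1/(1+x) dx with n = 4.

f(x) = 1/(1+x)
a = 1.0, b = 4.0, n = 4
h = (b - a)/n = 0.750000

Trapezoidal rule: (h/2)[f(x₀) + 2f(x₁) + 2f(x₂) + ... + f(xₙ)]

x_0 = 1.0000, f(x_0) = 0.500000, coefficient = 1
x_1 = 1.7500, f(x_1) = 0.363636, coefficient = 2
x_2 = 2.5000, f(x_2) = 0.285714, coefficient = 2
x_3 = 3.2500, f(x_3) = 0.235294, coefficient = 2
x_4 = 4.0000, f(x_4) = 0.200000, coefficient = 1

I ≈ (0.750000/2) × 2.469290 = 0.925984
Exact value: 0.916291
Error: 0.009693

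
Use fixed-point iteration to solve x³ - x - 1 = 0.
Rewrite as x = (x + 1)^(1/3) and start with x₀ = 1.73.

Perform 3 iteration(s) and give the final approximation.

Equation: x³ - x - 1 = 0
Fixed-point form: x = (x + 1)^(1/3)
x₀ = 1.73

x_1 = g(1.730000) = 1.397615
x_2 = g(1.397615) = 1.338422
x_3 = g(1.338422) = 1.327316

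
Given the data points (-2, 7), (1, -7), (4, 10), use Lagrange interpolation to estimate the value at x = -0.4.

Lagrange interpolation formula:
P(x) = Σ yᵢ × Lᵢ(x)
where Lᵢ(x) = Π_{j≠i} (x - xⱼ)/(xᵢ - xⱼ)

L_0(-0.4) = (-0.4 - 1)/(-2 - 1) × (-0.4 - 4)/(-2 - 4) = 0.342222
L_1(-0.4) = (-0.4 - (-2))/(1 - (-2)) × (-0.4 - 4)/(1 - 4) = 0.782222
L_2(-0.4) = (-0.4 - (-2))/(4 - (-2)) × (-0.4 - 1)/(4 - 1) = -0.124444

P(-0.4) = 7×L_0(-0.4) + (-7)×L_1(-0.4) + 10×L_2(-0.4)
P(-0.4) = -4.324444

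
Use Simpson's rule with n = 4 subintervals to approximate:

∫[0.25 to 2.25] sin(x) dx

f(x) = sin(x)
a = 0.25, b = 2.25, n = 4
h = (b - a)/n = 0.500000

Simpson's rule: (h/3)[f(x₀) + 4f(x₁) + 2f(x₂) + ... + f(xₙ)]

x_0 = 0.2500, f(x_0) = 0.247404, coefficient = 1
x_1 = 0.7500, f(x_1) = 0.681639, coefficient = 4
x_2 = 1.2500, f(x_2) = 0.948985, coefficient = 2
x_3 = 1.7500, f(x_3) = 0.983986, coefficient = 4
x_4 = 2.2500, f(x_4) = 0.778073, coefficient = 1

I ≈ (0.500000/3) × 9.585945 = 1.597658
Exact value: 1.597086
Error: 0.000571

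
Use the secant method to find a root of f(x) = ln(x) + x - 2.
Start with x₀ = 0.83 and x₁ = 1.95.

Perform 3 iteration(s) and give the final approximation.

f(x) = ln(x) + x - 2
x₀ = 0.83, x₁ = 1.95

Secant formula: x_{n+1} = x_n - f(x_n)(x_n - x_{n-1})/(f(x_n) - f(x_{n-1}))

Iteration 1:
  f(0.830000) = -1.356330
  f(1.950000) = 0.617829
  x_2 = 1.950000 - 0.617829×(1.950000 - 0.830000)/(0.617829 - (-1.356330))
       = 1.599487
Iteration 2:
  f(1.950000) = 0.617829
  f(1.599487) = 0.069170
  x_3 = 1.599487 - 0.069170×(1.599487 - 1.950000)/(0.069170 - 0.617829)
       = 1.555298
Iteration 3:
  f(1.599487) = 0.069170
  f(1.555298) = -0.003036
  x_4 = 1.555298 - (-0.003036)×(1.555298 - 1.599487)/(-0.003036 - 0.069170)
       = 1.557155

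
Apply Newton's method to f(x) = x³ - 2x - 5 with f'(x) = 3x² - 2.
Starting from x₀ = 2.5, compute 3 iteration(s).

f(x) = x³ - 2x - 5
f'(x) = 3x² - 2
x₀ = 2.5

Newton-Raphson formula: x_{n+1} = x_n - f(x_n)/f'(x_n)

Iteration 1:
  f(2.500000) = 5.625000
  f'(2.500000) = 16.750000
  x_1 = 2.500000 - 5.625000/16.750000 = 2.164179
Iteration 2:
  f(2.164179) = 0.807945
  f'(2.164179) = 12.051014
  x_2 = 2.164179 - 0.807945/12.051014 = 2.097135
Iteration 3:
  f(2.097135) = 0.028882
  f'(2.097135) = 11.193930
  x_3 = 2.097135 - 0.028882/11.193930 = 2.094555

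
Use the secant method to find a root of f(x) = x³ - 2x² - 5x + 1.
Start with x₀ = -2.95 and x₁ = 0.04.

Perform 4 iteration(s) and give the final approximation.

f(x) = x³ - 2x² - 5x + 1
x₀ = -2.95, x₁ = 0.04

Secant formula: x_{n+1} = x_n - f(x_n)(x_n - x_{n-1})/(f(x_n) - f(x_{n-1}))

Iteration 1:
  f(-2.950000) = -27.327375
  f(0.040000) = 0.796864
  x_2 = 0.040000 - 0.796864×(0.040000 - (-2.950000))/(0.796864 - (-27.327375))
       = -0.044718
Iteration 2:
  f(0.040000) = 0.796864
  f(-0.044718) = 1.219500
  x_3 = -0.044718 - 1.219500×(-0.044718 - 0.040000)/(1.219500 - 0.796864)
       = 0.199732
Iteration 3:
  f(-0.044718) = 1.219500
  f(0.199732) = -0.070478
  x_4 = 0.199732 - (-0.070478)×(0.199732 - (-0.044718))/(-0.070478 - 1.219500)
       = 0.186376
Iteration 4:
  f(0.199732) = -0.070478
  f(0.186376) = 0.005119
  x_5 = 0.186376 - 0.005119×(0.186376 - 0.199732)/(0.005119 - (-0.070478))
       = 0.187281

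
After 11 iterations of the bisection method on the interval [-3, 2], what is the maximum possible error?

Bisection error bound: |error| ≤ (b-a)/2^n
|error| ≤ (2 - (-3))/2^11 = 5/2^11
|error| ≤ 0.0024414062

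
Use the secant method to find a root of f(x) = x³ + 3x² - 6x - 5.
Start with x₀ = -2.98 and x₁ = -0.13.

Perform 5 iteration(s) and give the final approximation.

f(x) = x³ + 3x² - 6x - 5
x₀ = -2.98, x₁ = -0.13

Secant formula: x_{n+1} = x_n - f(x_n)(x_n - x_{n-1})/(f(x_n) - f(x_{n-1}))

Iteration 1:
  f(-2.980000) = 13.057608
  f(-0.130000) = -4.171497
  x_2 = -0.130000 - (-4.171497)×(-0.130000 - (-2.980000))/(-4.171497 - 13.057608)
       = -0.820040
Iteration 2:
  f(-0.130000) = -4.171497
  f(-0.820040) = 1.386185
  x_3 = -0.820040 - 1.386185×(-0.820040 - (-0.130000))/(1.386185 - (-4.171497))
       = -0.647931
Iteration 3:
  f(-0.820040) = 1.386185
  f(-0.647931) = -0.124977
  x_4 = -0.647931 - (-0.124977)×(-0.647931 - (-0.820040))/(-0.124977 - 1.386185)
       = -0.662165
Iteration 4:
  f(-0.647931) = -0.124977
  f(-0.662165) = -0.001955
  x_5 = -0.662165 - (-0.001955)×(-0.662165 - (-0.647931))/(-0.001955 - (-0.124977))
       = -0.662391
Iteration 5:
  f(-0.662165) = -0.001955
  f(-0.662391) = 0.000003
  x_6 = -0.662391 - 0.000003×(-0.662391 - (-0.662165))/(0.000003 - (-0.001955))
       = -0.662391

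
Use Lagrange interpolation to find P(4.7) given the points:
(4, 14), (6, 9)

Lagrange interpolation formula:
P(x) = Σ yᵢ × Lᵢ(x)
where Lᵢ(x) = Π_{j≠i} (x - xⱼ)/(xᵢ - xⱼ)

L_0(4.7) = (4.7 - 6)/(4 - 6) = 0.650000
L_1(4.7) = (4.7 - 4)/(6 - 4) = 0.350000

P(4.7) = 14×L_0(4.7) + 9×L_1(4.7)
P(4.7) = 12.250000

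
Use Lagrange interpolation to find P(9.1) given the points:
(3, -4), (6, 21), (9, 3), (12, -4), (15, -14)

Lagrange interpolation formula:
P(x) = Σ yᵢ × Lᵢ(x)
where Lᵢ(x) = Π_{j≠i} (x - xⱼ)/(xᵢ - xⱼ)

L_0(9.1) = (9.1 - 6)/(3 - 6) × (9.1 - 9)/(3 - 9) × (9.1 - 12)/(3 - 12) × (9.1 - 15)/(3 - 15) = 0.002728
L_1(9.1) = (9.1 - 3)/(6 - 3) × (9.1 - 9)/(6 - 9) × (9.1 - 12)/(6 - 12) × (9.1 - 15)/(6 - 15) = -0.021476
L_2(9.1) = (9.1 - 3)/(9 - 3) × (9.1 - 6)/(9 - 6) × (9.1 - 12)/(9 - 12) × (9.1 - 15)/(9 - 15) = 0.998611
L_3(9.1) = (9.1 - 3)/(12 - 3) × (9.1 - 6)/(12 - 6) × (9.1 - 9)/(12 - 9) × (9.1 - 15)/(12 - 15) = 0.022957
L_4(9.1) = (9.1 - 3)/(15 - 3) × (9.1 - 6)/(15 - 6) × (9.1 - 9)/(15 - 9) × (9.1 - 12)/(15 - 12) = -0.002821

P(9.1) = (-4)×L_0(9.1) + 21×L_1(9.1) + 3×L_2(9.1) + (-4)×L_3(9.1) + (-14)×L_4(9.1)
P(9.1) = 2.481601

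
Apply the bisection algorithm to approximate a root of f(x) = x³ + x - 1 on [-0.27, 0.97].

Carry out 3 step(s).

f(x) = x³ + x - 1
Initial interval: [-0.27, 0.97]

Iteration 1:
  c_1 = (-0.270000 + 0.970000)/2 = 0.350000
  f(c_1) = f(0.350000) = -0.607125
  f(a) × f(c) ≥ 0, new interval: [0.350000, 0.970000]
Iteration 2:
  c_2 = (0.350000 + 0.970000)/2 = 0.660000
  f(c_2) = f(0.660000) = -0.052504
  f(a) × f(c) ≥ 0, new interval: [0.660000, 0.970000]
Iteration 3:
  c_3 = (0.660000 + 0.970000)/2 = 0.815000
  f(c_3) = f(0.815000) = 0.356343
  f(a) × f(c) < 0, new interval: [0.660000, 0.815000]

After 3 iteration(s), the approximation is c_3 = 0.815000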